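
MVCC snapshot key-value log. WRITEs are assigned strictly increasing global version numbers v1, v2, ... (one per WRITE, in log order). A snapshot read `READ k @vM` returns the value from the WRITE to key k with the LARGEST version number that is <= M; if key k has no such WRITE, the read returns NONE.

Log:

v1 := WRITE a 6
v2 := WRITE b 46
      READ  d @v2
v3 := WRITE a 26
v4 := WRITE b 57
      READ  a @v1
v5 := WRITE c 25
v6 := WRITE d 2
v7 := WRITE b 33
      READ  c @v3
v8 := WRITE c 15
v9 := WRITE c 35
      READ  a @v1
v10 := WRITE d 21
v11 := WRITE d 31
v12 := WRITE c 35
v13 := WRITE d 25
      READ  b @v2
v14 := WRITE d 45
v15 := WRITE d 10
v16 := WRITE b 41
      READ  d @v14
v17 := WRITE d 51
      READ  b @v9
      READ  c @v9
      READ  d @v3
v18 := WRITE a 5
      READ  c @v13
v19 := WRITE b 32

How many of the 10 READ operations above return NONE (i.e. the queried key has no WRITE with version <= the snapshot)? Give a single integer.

Answer: 3

Derivation:
v1: WRITE a=6  (a history now [(1, 6)])
v2: WRITE b=46  (b history now [(2, 46)])
READ d @v2: history=[] -> no version <= 2 -> NONE
v3: WRITE a=26  (a history now [(1, 6), (3, 26)])
v4: WRITE b=57  (b history now [(2, 46), (4, 57)])
READ a @v1: history=[(1, 6), (3, 26)] -> pick v1 -> 6
v5: WRITE c=25  (c history now [(5, 25)])
v6: WRITE d=2  (d history now [(6, 2)])
v7: WRITE b=33  (b history now [(2, 46), (4, 57), (7, 33)])
READ c @v3: history=[(5, 25)] -> no version <= 3 -> NONE
v8: WRITE c=15  (c history now [(5, 25), (8, 15)])
v9: WRITE c=35  (c history now [(5, 25), (8, 15), (9, 35)])
READ a @v1: history=[(1, 6), (3, 26)] -> pick v1 -> 6
v10: WRITE d=21  (d history now [(6, 2), (10, 21)])
v11: WRITE d=31  (d history now [(6, 2), (10, 21), (11, 31)])
v12: WRITE c=35  (c history now [(5, 25), (8, 15), (9, 35), (12, 35)])
v13: WRITE d=25  (d history now [(6, 2), (10, 21), (11, 31), (13, 25)])
READ b @v2: history=[(2, 46), (4, 57), (7, 33)] -> pick v2 -> 46
v14: WRITE d=45  (d history now [(6, 2), (10, 21), (11, 31), (13, 25), (14, 45)])
v15: WRITE d=10  (d history now [(6, 2), (10, 21), (11, 31), (13, 25), (14, 45), (15, 10)])
v16: WRITE b=41  (b history now [(2, 46), (4, 57), (7, 33), (16, 41)])
READ d @v14: history=[(6, 2), (10, 21), (11, 31), (13, 25), (14, 45), (15, 10)] -> pick v14 -> 45
v17: WRITE d=51  (d history now [(6, 2), (10, 21), (11, 31), (13, 25), (14, 45), (15, 10), (17, 51)])
READ b @v9: history=[(2, 46), (4, 57), (7, 33), (16, 41)] -> pick v7 -> 33
READ c @v9: history=[(5, 25), (8, 15), (9, 35), (12, 35)] -> pick v9 -> 35
READ d @v3: history=[(6, 2), (10, 21), (11, 31), (13, 25), (14, 45), (15, 10), (17, 51)] -> no version <= 3 -> NONE
v18: WRITE a=5  (a history now [(1, 6), (3, 26), (18, 5)])
READ c @v13: history=[(5, 25), (8, 15), (9, 35), (12, 35)] -> pick v12 -> 35
v19: WRITE b=32  (b history now [(2, 46), (4, 57), (7, 33), (16, 41), (19, 32)])
Read results in order: ['NONE', '6', 'NONE', '6', '46', '45', '33', '35', 'NONE', '35']
NONE count = 3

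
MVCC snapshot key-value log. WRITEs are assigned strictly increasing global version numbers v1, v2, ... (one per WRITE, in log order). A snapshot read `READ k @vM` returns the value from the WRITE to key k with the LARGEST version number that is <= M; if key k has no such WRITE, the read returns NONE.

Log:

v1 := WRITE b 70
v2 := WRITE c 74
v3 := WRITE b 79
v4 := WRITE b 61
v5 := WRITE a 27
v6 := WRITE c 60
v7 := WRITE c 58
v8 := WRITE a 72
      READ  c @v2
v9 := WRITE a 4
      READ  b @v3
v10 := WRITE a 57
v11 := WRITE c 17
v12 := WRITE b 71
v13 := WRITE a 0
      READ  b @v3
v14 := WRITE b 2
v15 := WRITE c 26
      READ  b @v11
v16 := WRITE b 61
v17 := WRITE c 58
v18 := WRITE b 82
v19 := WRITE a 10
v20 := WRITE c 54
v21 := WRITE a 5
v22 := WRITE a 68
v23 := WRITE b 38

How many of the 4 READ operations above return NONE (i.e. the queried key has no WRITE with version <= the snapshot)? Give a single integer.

Answer: 0

Derivation:
v1: WRITE b=70  (b history now [(1, 70)])
v2: WRITE c=74  (c history now [(2, 74)])
v3: WRITE b=79  (b history now [(1, 70), (3, 79)])
v4: WRITE b=61  (b history now [(1, 70), (3, 79), (4, 61)])
v5: WRITE a=27  (a history now [(5, 27)])
v6: WRITE c=60  (c history now [(2, 74), (6, 60)])
v7: WRITE c=58  (c history now [(2, 74), (6, 60), (7, 58)])
v8: WRITE a=72  (a history now [(5, 27), (8, 72)])
READ c @v2: history=[(2, 74), (6, 60), (7, 58)] -> pick v2 -> 74
v9: WRITE a=4  (a history now [(5, 27), (8, 72), (9, 4)])
READ b @v3: history=[(1, 70), (3, 79), (4, 61)] -> pick v3 -> 79
v10: WRITE a=57  (a history now [(5, 27), (8, 72), (9, 4), (10, 57)])
v11: WRITE c=17  (c history now [(2, 74), (6, 60), (7, 58), (11, 17)])
v12: WRITE b=71  (b history now [(1, 70), (3, 79), (4, 61), (12, 71)])
v13: WRITE a=0  (a history now [(5, 27), (8, 72), (9, 4), (10, 57), (13, 0)])
READ b @v3: history=[(1, 70), (3, 79), (4, 61), (12, 71)] -> pick v3 -> 79
v14: WRITE b=2  (b history now [(1, 70), (3, 79), (4, 61), (12, 71), (14, 2)])
v15: WRITE c=26  (c history now [(2, 74), (6, 60), (7, 58), (11, 17), (15, 26)])
READ b @v11: history=[(1, 70), (3, 79), (4, 61), (12, 71), (14, 2)] -> pick v4 -> 61
v16: WRITE b=61  (b history now [(1, 70), (3, 79), (4, 61), (12, 71), (14, 2), (16, 61)])
v17: WRITE c=58  (c history now [(2, 74), (6, 60), (7, 58), (11, 17), (15, 26), (17, 58)])
v18: WRITE b=82  (b history now [(1, 70), (3, 79), (4, 61), (12, 71), (14, 2), (16, 61), (18, 82)])
v19: WRITE a=10  (a history now [(5, 27), (8, 72), (9, 4), (10, 57), (13, 0), (19, 10)])
v20: WRITE c=54  (c history now [(2, 74), (6, 60), (7, 58), (11, 17), (15, 26), (17, 58), (20, 54)])
v21: WRITE a=5  (a history now [(5, 27), (8, 72), (9, 4), (10, 57), (13, 0), (19, 10), (21, 5)])
v22: WRITE a=68  (a history now [(5, 27), (8, 72), (9, 4), (10, 57), (13, 0), (19, 10), (21, 5), (22, 68)])
v23: WRITE b=38  (b history now [(1, 70), (3, 79), (4, 61), (12, 71), (14, 2), (16, 61), (18, 82), (23, 38)])
Read results in order: ['74', '79', '79', '61']
NONE count = 0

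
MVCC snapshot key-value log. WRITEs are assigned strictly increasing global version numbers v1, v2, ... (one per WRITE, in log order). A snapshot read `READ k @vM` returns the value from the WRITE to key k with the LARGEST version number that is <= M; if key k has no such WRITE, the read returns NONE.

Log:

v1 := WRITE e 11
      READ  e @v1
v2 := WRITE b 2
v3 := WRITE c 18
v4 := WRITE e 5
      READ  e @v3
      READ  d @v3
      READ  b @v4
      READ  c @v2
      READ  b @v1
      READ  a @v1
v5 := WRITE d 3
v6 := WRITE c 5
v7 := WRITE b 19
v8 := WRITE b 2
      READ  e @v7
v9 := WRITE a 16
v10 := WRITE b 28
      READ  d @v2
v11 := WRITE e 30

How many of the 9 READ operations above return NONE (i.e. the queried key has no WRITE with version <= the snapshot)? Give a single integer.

v1: WRITE e=11  (e history now [(1, 11)])
READ e @v1: history=[(1, 11)] -> pick v1 -> 11
v2: WRITE b=2  (b history now [(2, 2)])
v3: WRITE c=18  (c history now [(3, 18)])
v4: WRITE e=5  (e history now [(1, 11), (4, 5)])
READ e @v3: history=[(1, 11), (4, 5)] -> pick v1 -> 11
READ d @v3: history=[] -> no version <= 3 -> NONE
READ b @v4: history=[(2, 2)] -> pick v2 -> 2
READ c @v2: history=[(3, 18)] -> no version <= 2 -> NONE
READ b @v1: history=[(2, 2)] -> no version <= 1 -> NONE
READ a @v1: history=[] -> no version <= 1 -> NONE
v5: WRITE d=3  (d history now [(5, 3)])
v6: WRITE c=5  (c history now [(3, 18), (6, 5)])
v7: WRITE b=19  (b history now [(2, 2), (7, 19)])
v8: WRITE b=2  (b history now [(2, 2), (7, 19), (8, 2)])
READ e @v7: history=[(1, 11), (4, 5)] -> pick v4 -> 5
v9: WRITE a=16  (a history now [(9, 16)])
v10: WRITE b=28  (b history now [(2, 2), (7, 19), (8, 2), (10, 28)])
READ d @v2: history=[(5, 3)] -> no version <= 2 -> NONE
v11: WRITE e=30  (e history now [(1, 11), (4, 5), (11, 30)])
Read results in order: ['11', '11', 'NONE', '2', 'NONE', 'NONE', 'NONE', '5', 'NONE']
NONE count = 5

Answer: 5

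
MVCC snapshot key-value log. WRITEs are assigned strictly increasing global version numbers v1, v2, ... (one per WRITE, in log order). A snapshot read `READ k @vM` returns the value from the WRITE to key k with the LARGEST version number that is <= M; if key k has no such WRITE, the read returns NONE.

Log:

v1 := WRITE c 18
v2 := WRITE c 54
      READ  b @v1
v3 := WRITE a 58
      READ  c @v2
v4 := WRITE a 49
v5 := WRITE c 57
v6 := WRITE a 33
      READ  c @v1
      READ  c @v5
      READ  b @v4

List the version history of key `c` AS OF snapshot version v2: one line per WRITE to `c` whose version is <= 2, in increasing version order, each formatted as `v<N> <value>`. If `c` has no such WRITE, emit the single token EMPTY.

Answer: v1 18
v2 54

Derivation:
Scan writes for key=c with version <= 2:
  v1 WRITE c 18 -> keep
  v2 WRITE c 54 -> keep
  v3 WRITE a 58 -> skip
  v4 WRITE a 49 -> skip
  v5 WRITE c 57 -> drop (> snap)
  v6 WRITE a 33 -> skip
Collected: [(1, 18), (2, 54)]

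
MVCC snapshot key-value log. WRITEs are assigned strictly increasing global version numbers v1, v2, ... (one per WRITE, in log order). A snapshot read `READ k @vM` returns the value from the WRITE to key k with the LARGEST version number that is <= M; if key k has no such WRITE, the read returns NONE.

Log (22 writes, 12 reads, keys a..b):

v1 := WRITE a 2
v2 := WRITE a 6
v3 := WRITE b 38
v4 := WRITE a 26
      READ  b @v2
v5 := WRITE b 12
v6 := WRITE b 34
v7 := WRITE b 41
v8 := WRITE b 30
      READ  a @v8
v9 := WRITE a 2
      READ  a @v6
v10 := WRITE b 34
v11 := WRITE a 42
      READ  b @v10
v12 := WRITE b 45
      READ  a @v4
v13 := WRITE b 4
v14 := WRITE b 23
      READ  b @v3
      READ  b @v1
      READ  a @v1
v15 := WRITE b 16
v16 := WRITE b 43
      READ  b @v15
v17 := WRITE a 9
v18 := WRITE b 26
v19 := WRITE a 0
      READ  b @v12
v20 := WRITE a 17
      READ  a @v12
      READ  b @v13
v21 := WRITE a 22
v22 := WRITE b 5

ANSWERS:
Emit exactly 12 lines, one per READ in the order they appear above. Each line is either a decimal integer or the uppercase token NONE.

Answer: NONE
26
26
34
26
38
NONE
2
16
45
42
4

Derivation:
v1: WRITE a=2  (a history now [(1, 2)])
v2: WRITE a=6  (a history now [(1, 2), (2, 6)])
v3: WRITE b=38  (b history now [(3, 38)])
v4: WRITE a=26  (a history now [(1, 2), (2, 6), (4, 26)])
READ b @v2: history=[(3, 38)] -> no version <= 2 -> NONE
v5: WRITE b=12  (b history now [(3, 38), (5, 12)])
v6: WRITE b=34  (b history now [(3, 38), (5, 12), (6, 34)])
v7: WRITE b=41  (b history now [(3, 38), (5, 12), (6, 34), (7, 41)])
v8: WRITE b=30  (b history now [(3, 38), (5, 12), (6, 34), (7, 41), (8, 30)])
READ a @v8: history=[(1, 2), (2, 6), (4, 26)] -> pick v4 -> 26
v9: WRITE a=2  (a history now [(1, 2), (2, 6), (4, 26), (9, 2)])
READ a @v6: history=[(1, 2), (2, 6), (4, 26), (9, 2)] -> pick v4 -> 26
v10: WRITE b=34  (b history now [(3, 38), (5, 12), (6, 34), (7, 41), (8, 30), (10, 34)])
v11: WRITE a=42  (a history now [(1, 2), (2, 6), (4, 26), (9, 2), (11, 42)])
READ b @v10: history=[(3, 38), (5, 12), (6, 34), (7, 41), (8, 30), (10, 34)] -> pick v10 -> 34
v12: WRITE b=45  (b history now [(3, 38), (5, 12), (6, 34), (7, 41), (8, 30), (10, 34), (12, 45)])
READ a @v4: history=[(1, 2), (2, 6), (4, 26), (9, 2), (11, 42)] -> pick v4 -> 26
v13: WRITE b=4  (b history now [(3, 38), (5, 12), (6, 34), (7, 41), (8, 30), (10, 34), (12, 45), (13, 4)])
v14: WRITE b=23  (b history now [(3, 38), (5, 12), (6, 34), (7, 41), (8, 30), (10, 34), (12, 45), (13, 4), (14, 23)])
READ b @v3: history=[(3, 38), (5, 12), (6, 34), (7, 41), (8, 30), (10, 34), (12, 45), (13, 4), (14, 23)] -> pick v3 -> 38
READ b @v1: history=[(3, 38), (5, 12), (6, 34), (7, 41), (8, 30), (10, 34), (12, 45), (13, 4), (14, 23)] -> no version <= 1 -> NONE
READ a @v1: history=[(1, 2), (2, 6), (4, 26), (9, 2), (11, 42)] -> pick v1 -> 2
v15: WRITE b=16  (b history now [(3, 38), (5, 12), (6, 34), (7, 41), (8, 30), (10, 34), (12, 45), (13, 4), (14, 23), (15, 16)])
v16: WRITE b=43  (b history now [(3, 38), (5, 12), (6, 34), (7, 41), (8, 30), (10, 34), (12, 45), (13, 4), (14, 23), (15, 16), (16, 43)])
READ b @v15: history=[(3, 38), (5, 12), (6, 34), (7, 41), (8, 30), (10, 34), (12, 45), (13, 4), (14, 23), (15, 16), (16, 43)] -> pick v15 -> 16
v17: WRITE a=9  (a history now [(1, 2), (2, 6), (4, 26), (9, 2), (11, 42), (17, 9)])
v18: WRITE b=26  (b history now [(3, 38), (5, 12), (6, 34), (7, 41), (8, 30), (10, 34), (12, 45), (13, 4), (14, 23), (15, 16), (16, 43), (18, 26)])
v19: WRITE a=0  (a history now [(1, 2), (2, 6), (4, 26), (9, 2), (11, 42), (17, 9), (19, 0)])
READ b @v12: history=[(3, 38), (5, 12), (6, 34), (7, 41), (8, 30), (10, 34), (12, 45), (13, 4), (14, 23), (15, 16), (16, 43), (18, 26)] -> pick v12 -> 45
v20: WRITE a=17  (a history now [(1, 2), (2, 6), (4, 26), (9, 2), (11, 42), (17, 9), (19, 0), (20, 17)])
READ a @v12: history=[(1, 2), (2, 6), (4, 26), (9, 2), (11, 42), (17, 9), (19, 0), (20, 17)] -> pick v11 -> 42
READ b @v13: history=[(3, 38), (5, 12), (6, 34), (7, 41), (8, 30), (10, 34), (12, 45), (13, 4), (14, 23), (15, 16), (16, 43), (18, 26)] -> pick v13 -> 4
v21: WRITE a=22  (a history now [(1, 2), (2, 6), (4, 26), (9, 2), (11, 42), (17, 9), (19, 0), (20, 17), (21, 22)])
v22: WRITE b=5  (b history now [(3, 38), (5, 12), (6, 34), (7, 41), (8, 30), (10, 34), (12, 45), (13, 4), (14, 23), (15, 16), (16, 43), (18, 26), (22, 5)])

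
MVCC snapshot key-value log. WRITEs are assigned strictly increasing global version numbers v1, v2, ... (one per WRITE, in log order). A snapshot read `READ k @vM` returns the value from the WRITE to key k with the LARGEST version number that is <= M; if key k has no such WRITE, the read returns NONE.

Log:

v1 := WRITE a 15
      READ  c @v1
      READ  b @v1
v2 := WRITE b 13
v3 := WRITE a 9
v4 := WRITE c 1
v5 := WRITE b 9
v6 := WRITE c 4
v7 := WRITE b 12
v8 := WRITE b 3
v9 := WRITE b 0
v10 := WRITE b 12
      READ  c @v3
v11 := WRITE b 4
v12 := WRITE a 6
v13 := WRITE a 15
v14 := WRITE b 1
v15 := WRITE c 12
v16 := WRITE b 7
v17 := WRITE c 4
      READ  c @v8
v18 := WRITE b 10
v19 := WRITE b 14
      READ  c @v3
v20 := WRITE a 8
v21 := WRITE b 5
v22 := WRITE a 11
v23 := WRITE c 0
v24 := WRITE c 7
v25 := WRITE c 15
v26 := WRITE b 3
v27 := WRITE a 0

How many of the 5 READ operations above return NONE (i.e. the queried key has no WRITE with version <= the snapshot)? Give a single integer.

Answer: 4

Derivation:
v1: WRITE a=15  (a history now [(1, 15)])
READ c @v1: history=[] -> no version <= 1 -> NONE
READ b @v1: history=[] -> no version <= 1 -> NONE
v2: WRITE b=13  (b history now [(2, 13)])
v3: WRITE a=9  (a history now [(1, 15), (3, 9)])
v4: WRITE c=1  (c history now [(4, 1)])
v5: WRITE b=9  (b history now [(2, 13), (5, 9)])
v6: WRITE c=4  (c history now [(4, 1), (6, 4)])
v7: WRITE b=12  (b history now [(2, 13), (5, 9), (7, 12)])
v8: WRITE b=3  (b history now [(2, 13), (5, 9), (7, 12), (8, 3)])
v9: WRITE b=0  (b history now [(2, 13), (5, 9), (7, 12), (8, 3), (9, 0)])
v10: WRITE b=12  (b history now [(2, 13), (5, 9), (7, 12), (8, 3), (9, 0), (10, 12)])
READ c @v3: history=[(4, 1), (6, 4)] -> no version <= 3 -> NONE
v11: WRITE b=4  (b history now [(2, 13), (5, 9), (7, 12), (8, 3), (9, 0), (10, 12), (11, 4)])
v12: WRITE a=6  (a history now [(1, 15), (3, 9), (12, 6)])
v13: WRITE a=15  (a history now [(1, 15), (3, 9), (12, 6), (13, 15)])
v14: WRITE b=1  (b history now [(2, 13), (5, 9), (7, 12), (8, 3), (9, 0), (10, 12), (11, 4), (14, 1)])
v15: WRITE c=12  (c history now [(4, 1), (6, 4), (15, 12)])
v16: WRITE b=7  (b history now [(2, 13), (5, 9), (7, 12), (8, 3), (9, 0), (10, 12), (11, 4), (14, 1), (16, 7)])
v17: WRITE c=4  (c history now [(4, 1), (6, 4), (15, 12), (17, 4)])
READ c @v8: history=[(4, 1), (6, 4), (15, 12), (17, 4)] -> pick v6 -> 4
v18: WRITE b=10  (b history now [(2, 13), (5, 9), (7, 12), (8, 3), (9, 0), (10, 12), (11, 4), (14, 1), (16, 7), (18, 10)])
v19: WRITE b=14  (b history now [(2, 13), (5, 9), (7, 12), (8, 3), (9, 0), (10, 12), (11, 4), (14, 1), (16, 7), (18, 10), (19, 14)])
READ c @v3: history=[(4, 1), (6, 4), (15, 12), (17, 4)] -> no version <= 3 -> NONE
v20: WRITE a=8  (a history now [(1, 15), (3, 9), (12, 6), (13, 15), (20, 8)])
v21: WRITE b=5  (b history now [(2, 13), (5, 9), (7, 12), (8, 3), (9, 0), (10, 12), (11, 4), (14, 1), (16, 7), (18, 10), (19, 14), (21, 5)])
v22: WRITE a=11  (a history now [(1, 15), (3, 9), (12, 6), (13, 15), (20, 8), (22, 11)])
v23: WRITE c=0  (c history now [(4, 1), (6, 4), (15, 12), (17, 4), (23, 0)])
v24: WRITE c=7  (c history now [(4, 1), (6, 4), (15, 12), (17, 4), (23, 0), (24, 7)])
v25: WRITE c=15  (c history now [(4, 1), (6, 4), (15, 12), (17, 4), (23, 0), (24, 7), (25, 15)])
v26: WRITE b=3  (b history now [(2, 13), (5, 9), (7, 12), (8, 3), (9, 0), (10, 12), (11, 4), (14, 1), (16, 7), (18, 10), (19, 14), (21, 5), (26, 3)])
v27: WRITE a=0  (a history now [(1, 15), (3, 9), (12, 6), (13, 15), (20, 8), (22, 11), (27, 0)])
Read results in order: ['NONE', 'NONE', 'NONE', '4', 'NONE']
NONE count = 4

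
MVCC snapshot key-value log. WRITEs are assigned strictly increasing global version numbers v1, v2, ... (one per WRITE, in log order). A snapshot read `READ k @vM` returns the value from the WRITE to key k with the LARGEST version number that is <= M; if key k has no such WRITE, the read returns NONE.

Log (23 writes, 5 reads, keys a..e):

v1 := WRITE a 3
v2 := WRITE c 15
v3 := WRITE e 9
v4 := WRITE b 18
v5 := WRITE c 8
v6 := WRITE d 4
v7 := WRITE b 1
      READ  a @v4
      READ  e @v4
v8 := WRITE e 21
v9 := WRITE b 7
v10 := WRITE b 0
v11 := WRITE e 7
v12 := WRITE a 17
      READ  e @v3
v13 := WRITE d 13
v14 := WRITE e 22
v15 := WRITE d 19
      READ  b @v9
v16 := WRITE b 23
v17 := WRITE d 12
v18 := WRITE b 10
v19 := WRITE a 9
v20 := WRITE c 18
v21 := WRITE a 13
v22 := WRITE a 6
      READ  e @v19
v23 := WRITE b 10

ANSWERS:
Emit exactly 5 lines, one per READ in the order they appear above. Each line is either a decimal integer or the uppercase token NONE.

Answer: 3
9
9
7
22

Derivation:
v1: WRITE a=3  (a history now [(1, 3)])
v2: WRITE c=15  (c history now [(2, 15)])
v3: WRITE e=9  (e history now [(3, 9)])
v4: WRITE b=18  (b history now [(4, 18)])
v5: WRITE c=8  (c history now [(2, 15), (5, 8)])
v6: WRITE d=4  (d history now [(6, 4)])
v7: WRITE b=1  (b history now [(4, 18), (7, 1)])
READ a @v4: history=[(1, 3)] -> pick v1 -> 3
READ e @v4: history=[(3, 9)] -> pick v3 -> 9
v8: WRITE e=21  (e history now [(3, 9), (8, 21)])
v9: WRITE b=7  (b history now [(4, 18), (7, 1), (9, 7)])
v10: WRITE b=0  (b history now [(4, 18), (7, 1), (9, 7), (10, 0)])
v11: WRITE e=7  (e history now [(3, 9), (8, 21), (11, 7)])
v12: WRITE a=17  (a history now [(1, 3), (12, 17)])
READ e @v3: history=[(3, 9), (8, 21), (11, 7)] -> pick v3 -> 9
v13: WRITE d=13  (d history now [(6, 4), (13, 13)])
v14: WRITE e=22  (e history now [(3, 9), (8, 21), (11, 7), (14, 22)])
v15: WRITE d=19  (d history now [(6, 4), (13, 13), (15, 19)])
READ b @v9: history=[(4, 18), (7, 1), (9, 7), (10, 0)] -> pick v9 -> 7
v16: WRITE b=23  (b history now [(4, 18), (7, 1), (9, 7), (10, 0), (16, 23)])
v17: WRITE d=12  (d history now [(6, 4), (13, 13), (15, 19), (17, 12)])
v18: WRITE b=10  (b history now [(4, 18), (7, 1), (9, 7), (10, 0), (16, 23), (18, 10)])
v19: WRITE a=9  (a history now [(1, 3), (12, 17), (19, 9)])
v20: WRITE c=18  (c history now [(2, 15), (5, 8), (20, 18)])
v21: WRITE a=13  (a history now [(1, 3), (12, 17), (19, 9), (21, 13)])
v22: WRITE a=6  (a history now [(1, 3), (12, 17), (19, 9), (21, 13), (22, 6)])
READ e @v19: history=[(3, 9), (8, 21), (11, 7), (14, 22)] -> pick v14 -> 22
v23: WRITE b=10  (b history now [(4, 18), (7, 1), (9, 7), (10, 0), (16, 23), (18, 10), (23, 10)])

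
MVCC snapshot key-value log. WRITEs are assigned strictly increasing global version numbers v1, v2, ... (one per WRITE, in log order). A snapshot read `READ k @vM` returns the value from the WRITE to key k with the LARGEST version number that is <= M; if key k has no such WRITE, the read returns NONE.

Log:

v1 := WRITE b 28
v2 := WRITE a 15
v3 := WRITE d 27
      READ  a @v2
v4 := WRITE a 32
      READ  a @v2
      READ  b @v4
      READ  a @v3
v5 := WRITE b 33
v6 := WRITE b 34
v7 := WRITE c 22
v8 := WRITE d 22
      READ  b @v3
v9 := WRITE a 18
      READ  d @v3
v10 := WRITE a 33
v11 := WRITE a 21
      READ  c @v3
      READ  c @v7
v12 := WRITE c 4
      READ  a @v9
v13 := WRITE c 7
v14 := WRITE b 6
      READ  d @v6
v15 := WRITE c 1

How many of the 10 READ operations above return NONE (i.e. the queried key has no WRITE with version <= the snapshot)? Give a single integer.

v1: WRITE b=28  (b history now [(1, 28)])
v2: WRITE a=15  (a history now [(2, 15)])
v3: WRITE d=27  (d history now [(3, 27)])
READ a @v2: history=[(2, 15)] -> pick v2 -> 15
v4: WRITE a=32  (a history now [(2, 15), (4, 32)])
READ a @v2: history=[(2, 15), (4, 32)] -> pick v2 -> 15
READ b @v4: history=[(1, 28)] -> pick v1 -> 28
READ a @v3: history=[(2, 15), (4, 32)] -> pick v2 -> 15
v5: WRITE b=33  (b history now [(1, 28), (5, 33)])
v6: WRITE b=34  (b history now [(1, 28), (5, 33), (6, 34)])
v7: WRITE c=22  (c history now [(7, 22)])
v8: WRITE d=22  (d history now [(3, 27), (8, 22)])
READ b @v3: history=[(1, 28), (5, 33), (6, 34)] -> pick v1 -> 28
v9: WRITE a=18  (a history now [(2, 15), (4, 32), (9, 18)])
READ d @v3: history=[(3, 27), (8, 22)] -> pick v3 -> 27
v10: WRITE a=33  (a history now [(2, 15), (4, 32), (9, 18), (10, 33)])
v11: WRITE a=21  (a history now [(2, 15), (4, 32), (9, 18), (10, 33), (11, 21)])
READ c @v3: history=[(7, 22)] -> no version <= 3 -> NONE
READ c @v7: history=[(7, 22)] -> pick v7 -> 22
v12: WRITE c=4  (c history now [(7, 22), (12, 4)])
READ a @v9: history=[(2, 15), (4, 32), (9, 18), (10, 33), (11, 21)] -> pick v9 -> 18
v13: WRITE c=7  (c history now [(7, 22), (12, 4), (13, 7)])
v14: WRITE b=6  (b history now [(1, 28), (5, 33), (6, 34), (14, 6)])
READ d @v6: history=[(3, 27), (8, 22)] -> pick v3 -> 27
v15: WRITE c=1  (c history now [(7, 22), (12, 4), (13, 7), (15, 1)])
Read results in order: ['15', '15', '28', '15', '28', '27', 'NONE', '22', '18', '27']
NONE count = 1

Answer: 1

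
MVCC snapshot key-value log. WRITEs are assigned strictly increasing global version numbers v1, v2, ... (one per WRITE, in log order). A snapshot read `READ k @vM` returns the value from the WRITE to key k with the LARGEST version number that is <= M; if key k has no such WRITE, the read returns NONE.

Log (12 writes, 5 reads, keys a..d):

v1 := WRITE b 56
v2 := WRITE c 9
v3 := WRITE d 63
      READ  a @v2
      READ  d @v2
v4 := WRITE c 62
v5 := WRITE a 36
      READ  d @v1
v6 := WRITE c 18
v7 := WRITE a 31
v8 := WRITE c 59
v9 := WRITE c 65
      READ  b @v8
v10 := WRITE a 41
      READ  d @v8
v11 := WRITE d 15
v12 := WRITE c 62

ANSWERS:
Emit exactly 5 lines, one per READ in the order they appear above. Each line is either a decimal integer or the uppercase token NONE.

v1: WRITE b=56  (b history now [(1, 56)])
v2: WRITE c=9  (c history now [(2, 9)])
v3: WRITE d=63  (d history now [(3, 63)])
READ a @v2: history=[] -> no version <= 2 -> NONE
READ d @v2: history=[(3, 63)] -> no version <= 2 -> NONE
v4: WRITE c=62  (c history now [(2, 9), (4, 62)])
v5: WRITE a=36  (a history now [(5, 36)])
READ d @v1: history=[(3, 63)] -> no version <= 1 -> NONE
v6: WRITE c=18  (c history now [(2, 9), (4, 62), (6, 18)])
v7: WRITE a=31  (a history now [(5, 36), (7, 31)])
v8: WRITE c=59  (c history now [(2, 9), (4, 62), (6, 18), (8, 59)])
v9: WRITE c=65  (c history now [(2, 9), (4, 62), (6, 18), (8, 59), (9, 65)])
READ b @v8: history=[(1, 56)] -> pick v1 -> 56
v10: WRITE a=41  (a history now [(5, 36), (7, 31), (10, 41)])
READ d @v8: history=[(3, 63)] -> pick v3 -> 63
v11: WRITE d=15  (d history now [(3, 63), (11, 15)])
v12: WRITE c=62  (c history now [(2, 9), (4, 62), (6, 18), (8, 59), (9, 65), (12, 62)])

Answer: NONE
NONE
NONE
56
63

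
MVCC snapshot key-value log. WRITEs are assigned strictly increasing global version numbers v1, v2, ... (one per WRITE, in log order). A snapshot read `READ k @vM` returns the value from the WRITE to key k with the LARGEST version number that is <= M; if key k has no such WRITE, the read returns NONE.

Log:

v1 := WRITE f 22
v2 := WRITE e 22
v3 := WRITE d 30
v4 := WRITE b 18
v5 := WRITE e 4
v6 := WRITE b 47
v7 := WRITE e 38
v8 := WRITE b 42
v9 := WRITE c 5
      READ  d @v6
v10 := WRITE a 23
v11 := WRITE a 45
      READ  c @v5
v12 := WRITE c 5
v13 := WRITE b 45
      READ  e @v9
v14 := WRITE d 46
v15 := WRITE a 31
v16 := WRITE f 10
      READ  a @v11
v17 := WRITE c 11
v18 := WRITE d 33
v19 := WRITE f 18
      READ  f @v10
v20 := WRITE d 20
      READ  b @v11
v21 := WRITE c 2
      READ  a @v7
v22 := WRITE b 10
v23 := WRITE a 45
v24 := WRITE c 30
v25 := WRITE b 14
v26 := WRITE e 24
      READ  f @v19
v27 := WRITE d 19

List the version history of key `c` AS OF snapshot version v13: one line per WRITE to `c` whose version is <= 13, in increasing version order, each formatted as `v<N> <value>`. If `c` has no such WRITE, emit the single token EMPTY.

Answer: v9 5
v12 5

Derivation:
Scan writes for key=c with version <= 13:
  v1 WRITE f 22 -> skip
  v2 WRITE e 22 -> skip
  v3 WRITE d 30 -> skip
  v4 WRITE b 18 -> skip
  v5 WRITE e 4 -> skip
  v6 WRITE b 47 -> skip
  v7 WRITE e 38 -> skip
  v8 WRITE b 42 -> skip
  v9 WRITE c 5 -> keep
  v10 WRITE a 23 -> skip
  v11 WRITE a 45 -> skip
  v12 WRITE c 5 -> keep
  v13 WRITE b 45 -> skip
  v14 WRITE d 46 -> skip
  v15 WRITE a 31 -> skip
  v16 WRITE f 10 -> skip
  v17 WRITE c 11 -> drop (> snap)
  v18 WRITE d 33 -> skip
  v19 WRITE f 18 -> skip
  v20 WRITE d 20 -> skip
  v21 WRITE c 2 -> drop (> snap)
  v22 WRITE b 10 -> skip
  v23 WRITE a 45 -> skip
  v24 WRITE c 30 -> drop (> snap)
  v25 WRITE b 14 -> skip
  v26 WRITE e 24 -> skip
  v27 WRITE d 19 -> skip
Collected: [(9, 5), (12, 5)]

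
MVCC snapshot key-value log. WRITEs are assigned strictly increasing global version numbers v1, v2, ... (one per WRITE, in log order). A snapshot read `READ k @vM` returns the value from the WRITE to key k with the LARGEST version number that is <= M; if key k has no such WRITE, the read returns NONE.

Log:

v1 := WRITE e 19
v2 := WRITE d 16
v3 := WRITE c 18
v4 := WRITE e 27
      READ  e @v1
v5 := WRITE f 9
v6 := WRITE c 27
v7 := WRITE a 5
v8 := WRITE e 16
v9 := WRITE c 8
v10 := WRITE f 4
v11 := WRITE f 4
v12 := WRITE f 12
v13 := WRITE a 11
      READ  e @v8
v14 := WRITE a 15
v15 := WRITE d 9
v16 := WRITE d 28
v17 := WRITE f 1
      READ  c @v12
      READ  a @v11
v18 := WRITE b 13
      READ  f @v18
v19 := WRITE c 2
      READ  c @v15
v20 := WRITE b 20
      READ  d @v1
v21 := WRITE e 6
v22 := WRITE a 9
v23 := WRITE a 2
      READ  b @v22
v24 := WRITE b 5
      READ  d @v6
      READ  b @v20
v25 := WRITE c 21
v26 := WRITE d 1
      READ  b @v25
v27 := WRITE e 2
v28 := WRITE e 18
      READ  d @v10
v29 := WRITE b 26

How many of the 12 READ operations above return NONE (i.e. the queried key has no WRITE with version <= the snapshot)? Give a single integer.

Answer: 1

Derivation:
v1: WRITE e=19  (e history now [(1, 19)])
v2: WRITE d=16  (d history now [(2, 16)])
v3: WRITE c=18  (c history now [(3, 18)])
v4: WRITE e=27  (e history now [(1, 19), (4, 27)])
READ e @v1: history=[(1, 19), (4, 27)] -> pick v1 -> 19
v5: WRITE f=9  (f history now [(5, 9)])
v6: WRITE c=27  (c history now [(3, 18), (6, 27)])
v7: WRITE a=5  (a history now [(7, 5)])
v8: WRITE e=16  (e history now [(1, 19), (4, 27), (8, 16)])
v9: WRITE c=8  (c history now [(3, 18), (6, 27), (9, 8)])
v10: WRITE f=4  (f history now [(5, 9), (10, 4)])
v11: WRITE f=4  (f history now [(5, 9), (10, 4), (11, 4)])
v12: WRITE f=12  (f history now [(5, 9), (10, 4), (11, 4), (12, 12)])
v13: WRITE a=11  (a history now [(7, 5), (13, 11)])
READ e @v8: history=[(1, 19), (4, 27), (8, 16)] -> pick v8 -> 16
v14: WRITE a=15  (a history now [(7, 5), (13, 11), (14, 15)])
v15: WRITE d=9  (d history now [(2, 16), (15, 9)])
v16: WRITE d=28  (d history now [(2, 16), (15, 9), (16, 28)])
v17: WRITE f=1  (f history now [(5, 9), (10, 4), (11, 4), (12, 12), (17, 1)])
READ c @v12: history=[(3, 18), (6, 27), (9, 8)] -> pick v9 -> 8
READ a @v11: history=[(7, 5), (13, 11), (14, 15)] -> pick v7 -> 5
v18: WRITE b=13  (b history now [(18, 13)])
READ f @v18: history=[(5, 9), (10, 4), (11, 4), (12, 12), (17, 1)] -> pick v17 -> 1
v19: WRITE c=2  (c history now [(3, 18), (6, 27), (9, 8), (19, 2)])
READ c @v15: history=[(3, 18), (6, 27), (9, 8), (19, 2)] -> pick v9 -> 8
v20: WRITE b=20  (b history now [(18, 13), (20, 20)])
READ d @v1: history=[(2, 16), (15, 9), (16, 28)] -> no version <= 1 -> NONE
v21: WRITE e=6  (e history now [(1, 19), (4, 27), (8, 16), (21, 6)])
v22: WRITE a=9  (a history now [(7, 5), (13, 11), (14, 15), (22, 9)])
v23: WRITE a=2  (a history now [(7, 5), (13, 11), (14, 15), (22, 9), (23, 2)])
READ b @v22: history=[(18, 13), (20, 20)] -> pick v20 -> 20
v24: WRITE b=5  (b history now [(18, 13), (20, 20), (24, 5)])
READ d @v6: history=[(2, 16), (15, 9), (16, 28)] -> pick v2 -> 16
READ b @v20: history=[(18, 13), (20, 20), (24, 5)] -> pick v20 -> 20
v25: WRITE c=21  (c history now [(3, 18), (6, 27), (9, 8), (19, 2), (25, 21)])
v26: WRITE d=1  (d history now [(2, 16), (15, 9), (16, 28), (26, 1)])
READ b @v25: history=[(18, 13), (20, 20), (24, 5)] -> pick v24 -> 5
v27: WRITE e=2  (e history now [(1, 19), (4, 27), (8, 16), (21, 6), (27, 2)])
v28: WRITE e=18  (e history now [(1, 19), (4, 27), (8, 16), (21, 6), (27, 2), (28, 18)])
READ d @v10: history=[(2, 16), (15, 9), (16, 28), (26, 1)] -> pick v2 -> 16
v29: WRITE b=26  (b history now [(18, 13), (20, 20), (24, 5), (29, 26)])
Read results in order: ['19', '16', '8', '5', '1', '8', 'NONE', '20', '16', '20', '5', '16']
NONE count = 1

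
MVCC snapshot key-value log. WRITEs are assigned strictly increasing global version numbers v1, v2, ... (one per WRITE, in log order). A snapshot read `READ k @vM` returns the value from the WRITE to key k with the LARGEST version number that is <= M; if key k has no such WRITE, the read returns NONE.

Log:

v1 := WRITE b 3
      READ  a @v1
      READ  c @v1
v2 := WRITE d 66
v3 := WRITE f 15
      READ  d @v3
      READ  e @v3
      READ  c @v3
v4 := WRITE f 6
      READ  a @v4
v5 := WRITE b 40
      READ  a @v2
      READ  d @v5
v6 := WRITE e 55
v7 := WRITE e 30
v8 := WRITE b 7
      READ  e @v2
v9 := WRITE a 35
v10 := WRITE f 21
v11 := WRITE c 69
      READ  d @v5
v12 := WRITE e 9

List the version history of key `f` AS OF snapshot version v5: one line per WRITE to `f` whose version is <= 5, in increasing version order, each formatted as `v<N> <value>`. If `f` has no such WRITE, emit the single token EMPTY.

Answer: v3 15
v4 6

Derivation:
Scan writes for key=f with version <= 5:
  v1 WRITE b 3 -> skip
  v2 WRITE d 66 -> skip
  v3 WRITE f 15 -> keep
  v4 WRITE f 6 -> keep
  v5 WRITE b 40 -> skip
  v6 WRITE e 55 -> skip
  v7 WRITE e 30 -> skip
  v8 WRITE b 7 -> skip
  v9 WRITE a 35 -> skip
  v10 WRITE f 21 -> drop (> snap)
  v11 WRITE c 69 -> skip
  v12 WRITE e 9 -> skip
Collected: [(3, 15), (4, 6)]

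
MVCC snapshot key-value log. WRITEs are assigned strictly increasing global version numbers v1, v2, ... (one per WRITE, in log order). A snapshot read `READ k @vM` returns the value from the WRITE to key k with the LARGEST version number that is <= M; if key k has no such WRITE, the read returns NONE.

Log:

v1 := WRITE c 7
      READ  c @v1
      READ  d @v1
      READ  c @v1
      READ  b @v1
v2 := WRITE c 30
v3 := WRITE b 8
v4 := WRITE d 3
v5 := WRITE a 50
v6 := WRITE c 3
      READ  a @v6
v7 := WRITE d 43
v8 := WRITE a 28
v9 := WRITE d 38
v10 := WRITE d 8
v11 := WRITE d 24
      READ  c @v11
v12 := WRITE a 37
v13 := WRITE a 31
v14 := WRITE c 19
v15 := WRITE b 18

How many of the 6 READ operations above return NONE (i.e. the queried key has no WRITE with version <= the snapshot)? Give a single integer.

Answer: 2

Derivation:
v1: WRITE c=7  (c history now [(1, 7)])
READ c @v1: history=[(1, 7)] -> pick v1 -> 7
READ d @v1: history=[] -> no version <= 1 -> NONE
READ c @v1: history=[(1, 7)] -> pick v1 -> 7
READ b @v1: history=[] -> no version <= 1 -> NONE
v2: WRITE c=30  (c history now [(1, 7), (2, 30)])
v3: WRITE b=8  (b history now [(3, 8)])
v4: WRITE d=3  (d history now [(4, 3)])
v5: WRITE a=50  (a history now [(5, 50)])
v6: WRITE c=3  (c history now [(1, 7), (2, 30), (6, 3)])
READ a @v6: history=[(5, 50)] -> pick v5 -> 50
v7: WRITE d=43  (d history now [(4, 3), (7, 43)])
v8: WRITE a=28  (a history now [(5, 50), (8, 28)])
v9: WRITE d=38  (d history now [(4, 3), (7, 43), (9, 38)])
v10: WRITE d=8  (d history now [(4, 3), (7, 43), (9, 38), (10, 8)])
v11: WRITE d=24  (d history now [(4, 3), (7, 43), (9, 38), (10, 8), (11, 24)])
READ c @v11: history=[(1, 7), (2, 30), (6, 3)] -> pick v6 -> 3
v12: WRITE a=37  (a history now [(5, 50), (8, 28), (12, 37)])
v13: WRITE a=31  (a history now [(5, 50), (8, 28), (12, 37), (13, 31)])
v14: WRITE c=19  (c history now [(1, 7), (2, 30), (6, 3), (14, 19)])
v15: WRITE b=18  (b history now [(3, 8), (15, 18)])
Read results in order: ['7', 'NONE', '7', 'NONE', '50', '3']
NONE count = 2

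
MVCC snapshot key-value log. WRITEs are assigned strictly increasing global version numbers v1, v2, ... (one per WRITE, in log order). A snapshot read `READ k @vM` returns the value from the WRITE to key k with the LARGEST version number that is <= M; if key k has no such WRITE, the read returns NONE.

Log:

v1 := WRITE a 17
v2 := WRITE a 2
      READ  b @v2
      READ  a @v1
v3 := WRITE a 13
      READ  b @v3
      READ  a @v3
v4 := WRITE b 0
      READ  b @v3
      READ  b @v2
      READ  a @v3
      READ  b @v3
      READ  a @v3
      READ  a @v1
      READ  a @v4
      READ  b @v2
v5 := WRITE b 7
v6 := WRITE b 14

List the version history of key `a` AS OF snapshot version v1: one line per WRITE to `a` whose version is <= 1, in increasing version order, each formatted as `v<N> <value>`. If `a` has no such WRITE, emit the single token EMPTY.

Answer: v1 17

Derivation:
Scan writes for key=a with version <= 1:
  v1 WRITE a 17 -> keep
  v2 WRITE a 2 -> drop (> snap)
  v3 WRITE a 13 -> drop (> snap)
  v4 WRITE b 0 -> skip
  v5 WRITE b 7 -> skip
  v6 WRITE b 14 -> skip
Collected: [(1, 17)]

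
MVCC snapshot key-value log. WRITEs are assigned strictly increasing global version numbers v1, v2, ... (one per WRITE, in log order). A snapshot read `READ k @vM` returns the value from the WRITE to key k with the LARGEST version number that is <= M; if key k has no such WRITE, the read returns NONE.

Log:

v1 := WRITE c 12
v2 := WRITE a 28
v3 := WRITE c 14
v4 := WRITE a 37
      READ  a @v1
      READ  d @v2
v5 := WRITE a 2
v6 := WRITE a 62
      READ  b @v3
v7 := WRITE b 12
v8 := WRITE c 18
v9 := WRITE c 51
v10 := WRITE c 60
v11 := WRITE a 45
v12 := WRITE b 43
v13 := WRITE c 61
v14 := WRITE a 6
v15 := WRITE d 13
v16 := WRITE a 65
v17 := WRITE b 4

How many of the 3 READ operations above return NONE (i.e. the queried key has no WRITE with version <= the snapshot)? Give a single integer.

v1: WRITE c=12  (c history now [(1, 12)])
v2: WRITE a=28  (a history now [(2, 28)])
v3: WRITE c=14  (c history now [(1, 12), (3, 14)])
v4: WRITE a=37  (a history now [(2, 28), (4, 37)])
READ a @v1: history=[(2, 28), (4, 37)] -> no version <= 1 -> NONE
READ d @v2: history=[] -> no version <= 2 -> NONE
v5: WRITE a=2  (a history now [(2, 28), (4, 37), (5, 2)])
v6: WRITE a=62  (a history now [(2, 28), (4, 37), (5, 2), (6, 62)])
READ b @v3: history=[] -> no version <= 3 -> NONE
v7: WRITE b=12  (b history now [(7, 12)])
v8: WRITE c=18  (c history now [(1, 12), (3, 14), (8, 18)])
v9: WRITE c=51  (c history now [(1, 12), (3, 14), (8, 18), (9, 51)])
v10: WRITE c=60  (c history now [(1, 12), (3, 14), (8, 18), (9, 51), (10, 60)])
v11: WRITE a=45  (a history now [(2, 28), (4, 37), (5, 2), (6, 62), (11, 45)])
v12: WRITE b=43  (b history now [(7, 12), (12, 43)])
v13: WRITE c=61  (c history now [(1, 12), (3, 14), (8, 18), (9, 51), (10, 60), (13, 61)])
v14: WRITE a=6  (a history now [(2, 28), (4, 37), (5, 2), (6, 62), (11, 45), (14, 6)])
v15: WRITE d=13  (d history now [(15, 13)])
v16: WRITE a=65  (a history now [(2, 28), (4, 37), (5, 2), (6, 62), (11, 45), (14, 6), (16, 65)])
v17: WRITE b=4  (b history now [(7, 12), (12, 43), (17, 4)])
Read results in order: ['NONE', 'NONE', 'NONE']
NONE count = 3

Answer: 3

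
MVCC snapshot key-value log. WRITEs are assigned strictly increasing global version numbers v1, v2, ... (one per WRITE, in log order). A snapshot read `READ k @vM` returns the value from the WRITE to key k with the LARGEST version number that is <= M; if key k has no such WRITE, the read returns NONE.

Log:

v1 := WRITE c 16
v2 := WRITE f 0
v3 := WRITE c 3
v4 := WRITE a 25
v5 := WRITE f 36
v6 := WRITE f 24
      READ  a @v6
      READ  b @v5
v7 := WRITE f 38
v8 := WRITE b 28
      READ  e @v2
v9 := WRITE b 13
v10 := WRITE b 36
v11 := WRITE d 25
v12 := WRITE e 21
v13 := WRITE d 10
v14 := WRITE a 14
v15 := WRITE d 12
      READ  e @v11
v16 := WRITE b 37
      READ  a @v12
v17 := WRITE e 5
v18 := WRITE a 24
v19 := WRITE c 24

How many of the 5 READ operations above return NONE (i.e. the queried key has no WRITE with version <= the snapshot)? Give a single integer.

Answer: 3

Derivation:
v1: WRITE c=16  (c history now [(1, 16)])
v2: WRITE f=0  (f history now [(2, 0)])
v3: WRITE c=3  (c history now [(1, 16), (3, 3)])
v4: WRITE a=25  (a history now [(4, 25)])
v5: WRITE f=36  (f history now [(2, 0), (5, 36)])
v6: WRITE f=24  (f history now [(2, 0), (5, 36), (6, 24)])
READ a @v6: history=[(4, 25)] -> pick v4 -> 25
READ b @v5: history=[] -> no version <= 5 -> NONE
v7: WRITE f=38  (f history now [(2, 0), (5, 36), (6, 24), (7, 38)])
v8: WRITE b=28  (b history now [(8, 28)])
READ e @v2: history=[] -> no version <= 2 -> NONE
v9: WRITE b=13  (b history now [(8, 28), (9, 13)])
v10: WRITE b=36  (b history now [(8, 28), (9, 13), (10, 36)])
v11: WRITE d=25  (d history now [(11, 25)])
v12: WRITE e=21  (e history now [(12, 21)])
v13: WRITE d=10  (d history now [(11, 25), (13, 10)])
v14: WRITE a=14  (a history now [(4, 25), (14, 14)])
v15: WRITE d=12  (d history now [(11, 25), (13, 10), (15, 12)])
READ e @v11: history=[(12, 21)] -> no version <= 11 -> NONE
v16: WRITE b=37  (b history now [(8, 28), (9, 13), (10, 36), (16, 37)])
READ a @v12: history=[(4, 25), (14, 14)] -> pick v4 -> 25
v17: WRITE e=5  (e history now [(12, 21), (17, 5)])
v18: WRITE a=24  (a history now [(4, 25), (14, 14), (18, 24)])
v19: WRITE c=24  (c history now [(1, 16), (3, 3), (19, 24)])
Read results in order: ['25', 'NONE', 'NONE', 'NONE', '25']
NONE count = 3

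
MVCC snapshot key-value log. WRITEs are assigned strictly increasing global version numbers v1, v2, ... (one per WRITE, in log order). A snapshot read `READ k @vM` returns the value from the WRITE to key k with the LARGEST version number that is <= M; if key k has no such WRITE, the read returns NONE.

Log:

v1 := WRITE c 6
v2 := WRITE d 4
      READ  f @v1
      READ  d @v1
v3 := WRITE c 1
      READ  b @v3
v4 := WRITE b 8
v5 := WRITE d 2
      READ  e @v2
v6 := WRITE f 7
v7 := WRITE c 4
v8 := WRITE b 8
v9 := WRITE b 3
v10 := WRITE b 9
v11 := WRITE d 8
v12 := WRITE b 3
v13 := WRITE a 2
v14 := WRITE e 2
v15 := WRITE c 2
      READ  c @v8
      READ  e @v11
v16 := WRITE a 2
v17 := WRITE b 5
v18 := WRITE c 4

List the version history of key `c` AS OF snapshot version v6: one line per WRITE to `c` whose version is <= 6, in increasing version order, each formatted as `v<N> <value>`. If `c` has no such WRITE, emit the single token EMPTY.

Scan writes for key=c with version <= 6:
  v1 WRITE c 6 -> keep
  v2 WRITE d 4 -> skip
  v3 WRITE c 1 -> keep
  v4 WRITE b 8 -> skip
  v5 WRITE d 2 -> skip
  v6 WRITE f 7 -> skip
  v7 WRITE c 4 -> drop (> snap)
  v8 WRITE b 8 -> skip
  v9 WRITE b 3 -> skip
  v10 WRITE b 9 -> skip
  v11 WRITE d 8 -> skip
  v12 WRITE b 3 -> skip
  v13 WRITE a 2 -> skip
  v14 WRITE e 2 -> skip
  v15 WRITE c 2 -> drop (> snap)
  v16 WRITE a 2 -> skip
  v17 WRITE b 5 -> skip
  v18 WRITE c 4 -> drop (> snap)
Collected: [(1, 6), (3, 1)]

Answer: v1 6
v3 1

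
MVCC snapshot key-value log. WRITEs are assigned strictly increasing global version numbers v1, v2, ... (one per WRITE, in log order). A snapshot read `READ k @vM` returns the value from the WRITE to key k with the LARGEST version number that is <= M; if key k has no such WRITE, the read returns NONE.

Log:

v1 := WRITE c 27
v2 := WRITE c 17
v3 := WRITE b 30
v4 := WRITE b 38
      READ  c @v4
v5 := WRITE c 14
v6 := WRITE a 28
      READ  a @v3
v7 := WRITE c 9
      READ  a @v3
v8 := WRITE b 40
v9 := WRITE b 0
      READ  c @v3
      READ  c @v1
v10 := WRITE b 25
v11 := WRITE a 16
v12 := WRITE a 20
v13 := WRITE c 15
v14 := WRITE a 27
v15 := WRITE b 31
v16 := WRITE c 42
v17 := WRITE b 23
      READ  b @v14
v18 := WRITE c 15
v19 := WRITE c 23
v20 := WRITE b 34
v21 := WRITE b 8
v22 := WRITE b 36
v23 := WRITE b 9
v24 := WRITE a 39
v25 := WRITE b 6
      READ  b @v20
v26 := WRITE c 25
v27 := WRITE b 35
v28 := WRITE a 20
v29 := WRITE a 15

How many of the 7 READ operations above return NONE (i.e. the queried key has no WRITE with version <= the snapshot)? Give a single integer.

Answer: 2

Derivation:
v1: WRITE c=27  (c history now [(1, 27)])
v2: WRITE c=17  (c history now [(1, 27), (2, 17)])
v3: WRITE b=30  (b history now [(3, 30)])
v4: WRITE b=38  (b history now [(3, 30), (4, 38)])
READ c @v4: history=[(1, 27), (2, 17)] -> pick v2 -> 17
v5: WRITE c=14  (c history now [(1, 27), (2, 17), (5, 14)])
v6: WRITE a=28  (a history now [(6, 28)])
READ a @v3: history=[(6, 28)] -> no version <= 3 -> NONE
v7: WRITE c=9  (c history now [(1, 27), (2, 17), (5, 14), (7, 9)])
READ a @v3: history=[(6, 28)] -> no version <= 3 -> NONE
v8: WRITE b=40  (b history now [(3, 30), (4, 38), (8, 40)])
v9: WRITE b=0  (b history now [(3, 30), (4, 38), (8, 40), (9, 0)])
READ c @v3: history=[(1, 27), (2, 17), (5, 14), (7, 9)] -> pick v2 -> 17
READ c @v1: history=[(1, 27), (2, 17), (5, 14), (7, 9)] -> pick v1 -> 27
v10: WRITE b=25  (b history now [(3, 30), (4, 38), (8, 40), (9, 0), (10, 25)])
v11: WRITE a=16  (a history now [(6, 28), (11, 16)])
v12: WRITE a=20  (a history now [(6, 28), (11, 16), (12, 20)])
v13: WRITE c=15  (c history now [(1, 27), (2, 17), (5, 14), (7, 9), (13, 15)])
v14: WRITE a=27  (a history now [(6, 28), (11, 16), (12, 20), (14, 27)])
v15: WRITE b=31  (b history now [(3, 30), (4, 38), (8, 40), (9, 0), (10, 25), (15, 31)])
v16: WRITE c=42  (c history now [(1, 27), (2, 17), (5, 14), (7, 9), (13, 15), (16, 42)])
v17: WRITE b=23  (b history now [(3, 30), (4, 38), (8, 40), (9, 0), (10, 25), (15, 31), (17, 23)])
READ b @v14: history=[(3, 30), (4, 38), (8, 40), (9, 0), (10, 25), (15, 31), (17, 23)] -> pick v10 -> 25
v18: WRITE c=15  (c history now [(1, 27), (2, 17), (5, 14), (7, 9), (13, 15), (16, 42), (18, 15)])
v19: WRITE c=23  (c history now [(1, 27), (2, 17), (5, 14), (7, 9), (13, 15), (16, 42), (18, 15), (19, 23)])
v20: WRITE b=34  (b history now [(3, 30), (4, 38), (8, 40), (9, 0), (10, 25), (15, 31), (17, 23), (20, 34)])
v21: WRITE b=8  (b history now [(3, 30), (4, 38), (8, 40), (9, 0), (10, 25), (15, 31), (17, 23), (20, 34), (21, 8)])
v22: WRITE b=36  (b history now [(3, 30), (4, 38), (8, 40), (9, 0), (10, 25), (15, 31), (17, 23), (20, 34), (21, 8), (22, 36)])
v23: WRITE b=9  (b history now [(3, 30), (4, 38), (8, 40), (9, 0), (10, 25), (15, 31), (17, 23), (20, 34), (21, 8), (22, 36), (23, 9)])
v24: WRITE a=39  (a history now [(6, 28), (11, 16), (12, 20), (14, 27), (24, 39)])
v25: WRITE b=6  (b history now [(3, 30), (4, 38), (8, 40), (9, 0), (10, 25), (15, 31), (17, 23), (20, 34), (21, 8), (22, 36), (23, 9), (25, 6)])
READ b @v20: history=[(3, 30), (4, 38), (8, 40), (9, 0), (10, 25), (15, 31), (17, 23), (20, 34), (21, 8), (22, 36), (23, 9), (25, 6)] -> pick v20 -> 34
v26: WRITE c=25  (c history now [(1, 27), (2, 17), (5, 14), (7, 9), (13, 15), (16, 42), (18, 15), (19, 23), (26, 25)])
v27: WRITE b=35  (b history now [(3, 30), (4, 38), (8, 40), (9, 0), (10, 25), (15, 31), (17, 23), (20, 34), (21, 8), (22, 36), (23, 9), (25, 6), (27, 35)])
v28: WRITE a=20  (a history now [(6, 28), (11, 16), (12, 20), (14, 27), (24, 39), (28, 20)])
v29: WRITE a=15  (a history now [(6, 28), (11, 16), (12, 20), (14, 27), (24, 39), (28, 20), (29, 15)])
Read results in order: ['17', 'NONE', 'NONE', '17', '27', '25', '34']
NONE count = 2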